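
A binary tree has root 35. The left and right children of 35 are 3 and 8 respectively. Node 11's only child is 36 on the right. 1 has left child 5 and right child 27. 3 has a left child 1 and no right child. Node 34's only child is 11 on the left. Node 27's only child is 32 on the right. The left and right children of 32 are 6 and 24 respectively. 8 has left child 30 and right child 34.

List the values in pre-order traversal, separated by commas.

Pre-order visits the node, then its left subtree, then its right subtree.
Visit 35.
At 35: go left to 3.
  Visit 3.
  At 3: go left to 1.
    Visit 1.
    At 1: go left to 5.
      5 is a leaf — visit 5.
    At 1: go right to 27.
      Visit 27.
      At 27: no left child.
      At 27: go right to 32.
        Visit 32.
        At 32: go left to 6.
          6 is a leaf — visit 6.
        At 32: go right to 24.
          24 is a leaf — visit 24.
  At 3: no right child.
At 35: go right to 8.
  Visit 8.
  At 8: go left to 30.
    30 is a leaf — visit 30.
  At 8: go right to 34.
    Visit 34.
    At 34: go left to 11.
      Visit 11.
      At 11: no left child.
      At 11: go right to 36.
        36 is a leaf — visit 36.
    At 34: no right child.

35, 3, 1, 5, 27, 32, 6, 24, 8, 30, 34, 11, 36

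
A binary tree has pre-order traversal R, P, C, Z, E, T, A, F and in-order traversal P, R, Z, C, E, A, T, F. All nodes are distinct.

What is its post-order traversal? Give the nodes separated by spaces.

P Z A F T E C R

The first element of pre-order is the root; it splits in-order into left and right subtrees.
Root R: left subtree has 1 node {P}, right has 6 {Z, C, E, A, T, F}.
  Root C: left subtree has 1 node {Z}, right has 4 {E, A, T, F}.
    Root E: left subtree has 0 nodes { }, right has 3 {A, T, F}.
      Root T: left subtree has 1 node {A}, right has 1 {F}.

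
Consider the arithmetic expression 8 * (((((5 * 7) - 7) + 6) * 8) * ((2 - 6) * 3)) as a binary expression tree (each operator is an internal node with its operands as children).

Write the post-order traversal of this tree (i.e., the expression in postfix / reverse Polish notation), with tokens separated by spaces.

Post-order on an expression tree gives postfix notation: for each operator, emit left operand, right operand, then the operator.

8 5 7 * 7 - 6 + 8 * 2 6 - 3 * * *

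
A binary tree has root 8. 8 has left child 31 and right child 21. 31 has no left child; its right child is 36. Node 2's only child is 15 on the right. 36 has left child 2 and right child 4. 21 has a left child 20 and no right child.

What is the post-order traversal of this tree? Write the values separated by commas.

Post-order visits the left subtree, then the right subtree, then the node.
At 8: go left to 31.
  At 31: no left child.
  At 31: go right to 36.
    At 36: go left to 2.
      At 2: no left child.
      At 2: go right to 15.
        15 is a leaf — visit 15.
      Visit 2.
    At 36: go right to 4.
      4 is a leaf — visit 4.
    Visit 36.
  Visit 31.
At 8: go right to 21.
  At 21: go left to 20.
    20 is a leaf — visit 20.
  At 21: no right child.
  Visit 21.
Visit 8.

15, 2, 4, 36, 31, 20, 21, 8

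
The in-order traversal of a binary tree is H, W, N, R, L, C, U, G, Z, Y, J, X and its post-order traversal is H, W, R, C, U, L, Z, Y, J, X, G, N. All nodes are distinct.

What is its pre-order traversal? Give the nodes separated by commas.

The last element of post-order is the root; it splits in-order into left and right subtrees.
Root N: left subtree has 2 nodes {H, W}, right has 9 {R, L, C, U, G, Z, Y, J, X}.
  Root W: left subtree has 1 node {H}, right has 0 { }.
  Root G: left subtree has 4 nodes {R, L, C, U}, right has 4 {Z, Y, J, X}.
    Root L: left subtree has 1 node {R}, right has 2 {C, U}.
      Root U: left subtree has 1 node {C}, right has 0 { }.
    Root X: left subtree has 3 nodes {Z, Y, J}, right has 0 { }.
      Root J: left subtree has 2 nodes {Z, Y}, right has 0 { }.
        Root Y: left subtree has 1 node {Z}, right has 0 { }.

N, W, H, G, L, R, U, C, X, J, Y, Z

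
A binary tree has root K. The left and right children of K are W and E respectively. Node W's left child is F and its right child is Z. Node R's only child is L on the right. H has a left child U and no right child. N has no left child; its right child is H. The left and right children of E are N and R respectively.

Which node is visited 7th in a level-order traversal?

R

Level-order visits nodes level by level from the root, left to right within each level.
Level 0: K
Level 1: W, E
Level 2: F, Z, N, R
Level 3: H, L
Level 4: U
Full level-order sequence: K, W, E, F, Z, N, R, H, L, U.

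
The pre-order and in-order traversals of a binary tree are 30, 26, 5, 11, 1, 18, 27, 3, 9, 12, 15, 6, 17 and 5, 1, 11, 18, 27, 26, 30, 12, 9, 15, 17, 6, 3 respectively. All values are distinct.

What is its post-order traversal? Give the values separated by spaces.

1 27 18 11 5 26 12 17 6 15 9 3 30

The first element of pre-order is the root; it splits in-order into left and right subtrees.
Root 30: left subtree has 6 nodes {5, 1, 11, 18, 27, 26}, right has 6 {12, 9, 15, 17, 6, 3}.
  Root 26: left subtree has 5 nodes {5, 1, 11, 18, 27}, right has 0 { }.
    Root 5: left subtree has 0 nodes { }, right has 4 {1, 11, 18, 27}.
      Root 11: left subtree has 1 node {1}, right has 2 {18, 27}.
        Root 18: left subtree has 0 nodes { }, right has 1 {27}.
  Root 3: left subtree has 5 nodes {12, 9, 15, 17, 6}, right has 0 { }.
    Root 9: left subtree has 1 node {12}, right has 3 {15, 17, 6}.
      Root 15: left subtree has 0 nodes { }, right has 2 {17, 6}.
        Root 6: left subtree has 1 node {17}, right has 0 { }.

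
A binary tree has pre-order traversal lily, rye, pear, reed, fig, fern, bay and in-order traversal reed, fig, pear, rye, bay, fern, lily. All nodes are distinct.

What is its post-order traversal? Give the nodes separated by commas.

fig, reed, pear, bay, fern, rye, lily

The first element of pre-order is the root; it splits in-order into left and right subtrees.
Root lily: left subtree has 6 nodes {reed, fig, pear, rye, bay, fern}, right has 0 { }.
  Root rye: left subtree has 3 nodes {reed, fig, pear}, right has 2 {bay, fern}.
    Root pear: left subtree has 2 nodes {reed, fig}, right has 0 { }.
      Root reed: left subtree has 0 nodes { }, right has 1 {fig}.
    Root fern: left subtree has 1 node {bay}, right has 0 { }.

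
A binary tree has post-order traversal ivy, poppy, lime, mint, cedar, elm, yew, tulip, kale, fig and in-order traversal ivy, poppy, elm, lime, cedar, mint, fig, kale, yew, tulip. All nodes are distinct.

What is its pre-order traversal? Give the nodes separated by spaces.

The last element of post-order is the root; it splits in-order into left and right subtrees.
Root fig: left subtree has 6 nodes {ivy, poppy, elm, lime, cedar, mint}, right has 3 {kale, yew, tulip}.
  Root elm: left subtree has 2 nodes {ivy, poppy}, right has 3 {lime, cedar, mint}.
    Root poppy: left subtree has 1 node {ivy}, right has 0 { }.
    Root cedar: left subtree has 1 node {lime}, right has 1 {mint}.
  Root kale: left subtree has 0 nodes { }, right has 2 {yew, tulip}.
    Root tulip: left subtree has 1 node {yew}, right has 0 { }.

fig elm poppy ivy cedar lime mint kale tulip yew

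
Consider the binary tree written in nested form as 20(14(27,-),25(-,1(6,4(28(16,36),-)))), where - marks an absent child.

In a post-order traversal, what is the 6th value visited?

Post-order visits the left subtree, then the right subtree, then the node.
At 20: go left to 14.
  At 14: go left to 27.
    27 is a leaf — visit 27.
  At 14: no right child.
  Visit 14.
At 20: go right to 25.
  At 25: no left child.
  At 25: go right to 1.
    At 1: go left to 6.
      6 is a leaf — visit 6.
    At 1: go right to 4.
      At 4: go left to 28.
        At 28: go left to 16.
          16 is a leaf — visit 16.
        At 28: go right to 36.
          36 is a leaf — visit 36.
        Visit 28.
      At 4: no right child.
      Visit 4.
    Visit 1.
  Visit 25.
Visit 20.
Full post-order sequence: 27, 14, 6, 16, 36, 28, 4, 1, 25, 20.

28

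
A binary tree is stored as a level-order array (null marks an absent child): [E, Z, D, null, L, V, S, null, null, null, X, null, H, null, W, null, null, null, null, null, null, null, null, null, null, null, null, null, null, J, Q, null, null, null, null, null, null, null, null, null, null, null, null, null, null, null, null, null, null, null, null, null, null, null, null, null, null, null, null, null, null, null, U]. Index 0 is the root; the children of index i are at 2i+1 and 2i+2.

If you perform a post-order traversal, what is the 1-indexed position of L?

Post-order visits the left subtree, then the right subtree, then the node.
At E: go left to Z.
  At Z: no left child.
  At Z: go right to L.
    At L: no left child.
    At L: go right to X.
      X is a leaf — visit X.
    Visit L.
  Visit Z.
At E: go right to D.
  At D: go left to V.
    At V: no left child.
    At V: go right to H.
      H is a leaf — visit H.
    Visit V.
  At D: go right to S.
    At S: no left child.
    At S: go right to W.
      At W: go left to J.
        J is a leaf — visit J.
      At W: go right to Q.
        At Q: no left child.
        At Q: go right to U.
          U is a leaf — visit U.
        Visit Q.
      Visit W.
    Visit S.
  Visit D.
Visit E.
Full post-order sequence: X, L, Z, H, V, J, U, Q, W, S, D, E.

2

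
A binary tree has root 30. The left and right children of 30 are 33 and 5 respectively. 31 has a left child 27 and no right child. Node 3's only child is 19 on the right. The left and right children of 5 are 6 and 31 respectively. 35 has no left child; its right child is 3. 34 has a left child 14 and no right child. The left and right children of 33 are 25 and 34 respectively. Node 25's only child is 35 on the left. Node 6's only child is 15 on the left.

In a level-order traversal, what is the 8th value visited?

Level-order visits nodes level by level from the root, left to right within each level.
Level 0: 30
Level 1: 33, 5
Level 2: 25, 34, 6, 31
Level 3: 35, 14, 15, 27
Level 4: 3
Level 5: 19
Full level-order sequence: 30, 33, 5, 25, 34, 6, 31, 35, 14, 15, 27, 3, 19.

35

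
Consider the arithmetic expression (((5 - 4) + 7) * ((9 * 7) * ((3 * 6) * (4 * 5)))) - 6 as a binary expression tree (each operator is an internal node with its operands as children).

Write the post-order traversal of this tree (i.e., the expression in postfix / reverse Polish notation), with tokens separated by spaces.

Post-order on an expression tree gives postfix notation: for each operator, emit left operand, right operand, then the operator.

5 4 - 7 + 9 7 * 3 6 * 4 5 * * * * 6 -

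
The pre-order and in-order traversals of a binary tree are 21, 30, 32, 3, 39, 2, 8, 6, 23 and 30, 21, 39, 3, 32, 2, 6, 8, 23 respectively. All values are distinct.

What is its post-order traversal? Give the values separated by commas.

The first element of pre-order is the root; it splits in-order into left and right subtrees.
Root 21: left subtree has 1 node {30}, right has 7 {39, 3, 32, 2, 6, 8, 23}.
  Root 32: left subtree has 2 nodes {39, 3}, right has 4 {2, 6, 8, 23}.
    Root 3: left subtree has 1 node {39}, right has 0 { }.
    Root 2: left subtree has 0 nodes { }, right has 3 {6, 8, 23}.
      Root 8: left subtree has 1 node {6}, right has 1 {23}.

30, 39, 3, 6, 23, 8, 2, 32, 21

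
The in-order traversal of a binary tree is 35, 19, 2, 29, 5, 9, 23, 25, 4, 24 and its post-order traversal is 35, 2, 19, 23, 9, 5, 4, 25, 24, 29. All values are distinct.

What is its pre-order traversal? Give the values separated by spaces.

29 19 35 2 24 25 5 9 23 4

The last element of post-order is the root; it splits in-order into left and right subtrees.
Root 29: left subtree has 3 nodes {35, 19, 2}, right has 6 {5, 9, 23, 25, 4, 24}.
  Root 19: left subtree has 1 node {35}, right has 1 {2}.
  Root 24: left subtree has 5 nodes {5, 9, 23, 25, 4}, right has 0 { }.
    Root 25: left subtree has 3 nodes {5, 9, 23}, right has 1 {4}.
      Root 5: left subtree has 0 nodes { }, right has 2 {9, 23}.
        Root 9: left subtree has 0 nodes { }, right has 1 {23}.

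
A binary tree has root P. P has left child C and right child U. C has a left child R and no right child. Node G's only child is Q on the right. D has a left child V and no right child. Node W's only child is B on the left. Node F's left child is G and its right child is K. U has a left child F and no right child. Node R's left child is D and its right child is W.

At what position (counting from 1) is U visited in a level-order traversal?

3

Level-order visits nodes level by level from the root, left to right within each level.
Level 0: P
Level 1: C, U
Level 2: R, F
Level 3: D, W, G, K
Level 4: V, B, Q
Full level-order sequence: P, C, U, R, F, D, W, G, K, V, B, Q.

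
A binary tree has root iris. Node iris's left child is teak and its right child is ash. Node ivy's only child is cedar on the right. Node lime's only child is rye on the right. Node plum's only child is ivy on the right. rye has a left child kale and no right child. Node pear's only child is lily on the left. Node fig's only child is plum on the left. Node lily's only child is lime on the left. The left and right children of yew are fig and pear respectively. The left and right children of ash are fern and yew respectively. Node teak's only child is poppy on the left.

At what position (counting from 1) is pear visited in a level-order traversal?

Level-order visits nodes level by level from the root, left to right within each level.
Level 0: iris
Level 1: teak, ash
Level 2: poppy, fern, yew
Level 3: fig, pear
Level 4: plum, lily
Level 5: ivy, lime
Level 6: cedar, rye
Level 7: kale
Full level-order sequence: iris, teak, ash, poppy, fern, yew, fig, pear, plum, lily, ivy, lime, cedar, rye, kale.

8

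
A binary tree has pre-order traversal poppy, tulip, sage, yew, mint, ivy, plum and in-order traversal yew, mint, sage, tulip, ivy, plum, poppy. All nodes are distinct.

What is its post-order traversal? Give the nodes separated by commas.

mint, yew, sage, plum, ivy, tulip, poppy

The first element of pre-order is the root; it splits in-order into left and right subtrees.
Root poppy: left subtree has 6 nodes {yew, mint, sage, tulip, ivy, plum}, right has 0 { }.
  Root tulip: left subtree has 3 nodes {yew, mint, sage}, right has 2 {ivy, plum}.
    Root sage: left subtree has 2 nodes {yew, mint}, right has 0 { }.
      Root yew: left subtree has 0 nodes { }, right has 1 {mint}.
    Root ivy: left subtree has 0 nodes { }, right has 1 {plum}.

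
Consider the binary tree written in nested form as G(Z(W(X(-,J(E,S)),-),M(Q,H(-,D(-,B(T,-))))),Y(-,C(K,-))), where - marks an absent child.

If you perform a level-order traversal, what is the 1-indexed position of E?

Level-order visits nodes level by level from the root, left to right within each level.
Level 0: G
Level 1: Z, Y
Level 2: W, M, C
Level 3: X, Q, H, K
Level 4: J, D
Level 5: E, S, B
Level 6: T
Full level-order sequence: G, Z, Y, W, M, C, X, Q, H, K, J, D, E, S, B, T.

13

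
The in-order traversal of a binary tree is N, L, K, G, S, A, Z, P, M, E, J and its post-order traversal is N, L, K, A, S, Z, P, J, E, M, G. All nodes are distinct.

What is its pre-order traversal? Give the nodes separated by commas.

G, K, L, N, M, P, Z, S, A, E, J

The last element of post-order is the root; it splits in-order into left and right subtrees.
Root G: left subtree has 3 nodes {N, L, K}, right has 7 {S, A, Z, P, M, E, J}.
  Root K: left subtree has 2 nodes {N, L}, right has 0 { }.
    Root L: left subtree has 1 node {N}, right has 0 { }.
  Root M: left subtree has 4 nodes {S, A, Z, P}, right has 2 {E, J}.
    Root P: left subtree has 3 nodes {S, A, Z}, right has 0 { }.
      Root Z: left subtree has 2 nodes {S, A}, right has 0 { }.
        Root S: left subtree has 0 nodes { }, right has 1 {A}.
    Root E: left subtree has 0 nodes { }, right has 1 {J}.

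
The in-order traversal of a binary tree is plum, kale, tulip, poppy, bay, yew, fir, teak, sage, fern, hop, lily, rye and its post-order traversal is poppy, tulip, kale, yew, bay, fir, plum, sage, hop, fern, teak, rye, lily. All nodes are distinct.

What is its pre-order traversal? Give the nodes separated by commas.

The last element of post-order is the root; it splits in-order into left and right subtrees.
Root lily: left subtree has 11 nodes {plum, kale, tulip, poppy, bay, yew, fir, teak, sage, fern, hop}, right has 1 {rye}.
  Root teak: left subtree has 7 nodes {plum, kale, tulip, poppy, bay, yew, fir}, right has 3 {sage, fern, hop}.
    Root plum: left subtree has 0 nodes { }, right has 6 {kale, tulip, poppy, bay, yew, fir}.
      Root fir: left subtree has 5 nodes {kale, tulip, poppy, bay, yew}, right has 0 { }.
        Root bay: left subtree has 3 nodes {kale, tulip, poppy}, right has 1 {yew}.
          Root kale: left subtree has 0 nodes { }, right has 2 {tulip, poppy}.
            Root tulip: left subtree has 0 nodes { }, right has 1 {poppy}.
    Root fern: left subtree has 1 node {sage}, right has 1 {hop}.

lily, teak, plum, fir, bay, kale, tulip, poppy, yew, fern, sage, hop, rye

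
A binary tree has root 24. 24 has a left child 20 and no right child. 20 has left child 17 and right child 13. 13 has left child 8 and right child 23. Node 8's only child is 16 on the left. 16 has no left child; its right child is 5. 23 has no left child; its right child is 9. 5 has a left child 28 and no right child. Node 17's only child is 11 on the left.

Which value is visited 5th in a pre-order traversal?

Pre-order visits the node, then its left subtree, then its right subtree.
Visit 24.
At 24: go left to 20.
  Visit 20.
  At 20: go left to 17.
    Visit 17.
    At 17: go left to 11.
      11 is a leaf — visit 11.
    At 17: no right child.
  At 20: go right to 13.
    Visit 13.
    At 13: go left to 8.
      Visit 8.
      At 8: go left to 16.
        Visit 16.
        At 16: no left child.
        At 16: go right to 5.
          Visit 5.
          At 5: go left to 28.
            28 is a leaf — visit 28.
          At 5: no right child.
      At 8: no right child.
    At 13: go right to 23.
      Visit 23.
      At 23: no left child.
      At 23: go right to 9.
        9 is a leaf — visit 9.
At 24: no right child.
Full pre-order sequence: 24, 20, 17, 11, 13, 8, 16, 5, 28, 23, 9.

13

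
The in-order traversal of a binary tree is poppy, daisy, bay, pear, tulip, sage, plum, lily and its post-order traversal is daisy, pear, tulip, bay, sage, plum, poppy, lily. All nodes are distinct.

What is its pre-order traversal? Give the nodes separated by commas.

The last element of post-order is the root; it splits in-order into left and right subtrees.
Root lily: left subtree has 7 nodes {poppy, daisy, bay, pear, tulip, sage, plum}, right has 0 { }.
  Root poppy: left subtree has 0 nodes { }, right has 6 {daisy, bay, pear, tulip, sage, plum}.
    Root plum: left subtree has 5 nodes {daisy, bay, pear, tulip, sage}, right has 0 { }.
      Root sage: left subtree has 4 nodes {daisy, bay, pear, tulip}, right has 0 { }.
        Root bay: left subtree has 1 node {daisy}, right has 2 {pear, tulip}.
          Root tulip: left subtree has 1 node {pear}, right has 0 { }.

lily, poppy, plum, sage, bay, daisy, tulip, pear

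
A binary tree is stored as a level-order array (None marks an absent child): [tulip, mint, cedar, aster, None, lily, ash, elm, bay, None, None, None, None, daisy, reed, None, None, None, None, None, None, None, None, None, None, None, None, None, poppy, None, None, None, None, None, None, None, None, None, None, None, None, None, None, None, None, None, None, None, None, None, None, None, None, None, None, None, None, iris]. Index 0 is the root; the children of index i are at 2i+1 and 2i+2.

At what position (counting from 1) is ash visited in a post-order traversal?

Post-order visits the left subtree, then the right subtree, then the node.
At tulip: go left to mint.
  At mint: go left to aster.
    At aster: go left to elm.
      elm is a leaf — visit elm.
    At aster: go right to bay.
      bay is a leaf — visit bay.
    Visit aster.
  At mint: no right child.
  Visit mint.
At tulip: go right to cedar.
  At cedar: go left to lily.
    lily is a leaf — visit lily.
  At cedar: go right to ash.
    At ash: go left to daisy.
      At daisy: no left child.
      At daisy: go right to poppy.
        At poppy: go left to iris.
          iris is a leaf — visit iris.
        At poppy: no right child.
        Visit poppy.
      Visit daisy.
    At ash: go right to reed.
      reed is a leaf — visit reed.
    Visit ash.
  Visit cedar.
Visit tulip.
Full post-order sequence: elm, bay, aster, mint, lily, iris, poppy, daisy, reed, ash, cedar, tulip.

10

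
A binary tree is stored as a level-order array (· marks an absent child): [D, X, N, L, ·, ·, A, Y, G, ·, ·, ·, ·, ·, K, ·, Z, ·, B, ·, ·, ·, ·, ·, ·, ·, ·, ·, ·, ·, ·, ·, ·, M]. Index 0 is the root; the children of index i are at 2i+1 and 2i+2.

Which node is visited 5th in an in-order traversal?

G

In-order visits the left subtree, then the node, then the right subtree.
At D: go left to X.
  At X: go left to L.
    At L: go left to Y.
      At Y: no left child.
      Visit Y.
      At Y: go right to Z.
        At Z: go left to M.
          M is a leaf — visit M.
        Visit Z.
        At Z: no right child.
    Visit L.
    At L: go right to G.
      At G: no left child.
      Visit G.
      At G: go right to B.
        B is a leaf — visit B.
  Visit X.
  At X: no right child.
Visit D.
At D: go right to N.
  At N: no left child.
  Visit N.
  At N: go right to A.
    At A: no left child.
    Visit A.
    At A: go right to K.
      K is a leaf — visit K.
Full in-order sequence: Y, M, Z, L, G, B, X, D, N, A, K.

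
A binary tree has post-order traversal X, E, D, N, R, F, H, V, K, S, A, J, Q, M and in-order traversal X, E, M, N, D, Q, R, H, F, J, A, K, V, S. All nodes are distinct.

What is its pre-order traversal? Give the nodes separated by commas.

M, E, X, Q, N, D, J, H, R, F, A, S, K, V

The last element of post-order is the root; it splits in-order into left and right subtrees.
Root M: left subtree has 2 nodes {X, E}, right has 11 {N, D, Q, R, H, F, J, A, K, V, S}.
  Root E: left subtree has 1 node {X}, right has 0 { }.
  Root Q: left subtree has 2 nodes {N, D}, right has 8 {R, H, F, J, A, K, V, S}.
    Root N: left subtree has 0 nodes { }, right has 1 {D}.
    Root J: left subtree has 3 nodes {R, H, F}, right has 4 {A, K, V, S}.
      Root H: left subtree has 1 node {R}, right has 1 {F}.
      Root A: left subtree has 0 nodes { }, right has 3 {K, V, S}.
        Root S: left subtree has 2 nodes {K, V}, right has 0 { }.
          Root K: left subtree has 0 nodes { }, right has 1 {V}.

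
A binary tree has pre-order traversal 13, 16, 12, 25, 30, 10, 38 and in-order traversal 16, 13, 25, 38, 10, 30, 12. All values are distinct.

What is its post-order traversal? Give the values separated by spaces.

16 38 10 30 25 12 13

The first element of pre-order is the root; it splits in-order into left and right subtrees.
Root 13: left subtree has 1 node {16}, right has 5 {25, 38, 10, 30, 12}.
  Root 12: left subtree has 4 nodes {25, 38, 10, 30}, right has 0 { }.
    Root 25: left subtree has 0 nodes { }, right has 3 {38, 10, 30}.
      Root 30: left subtree has 2 nodes {38, 10}, right has 0 { }.
        Root 10: left subtree has 1 node {38}, right has 0 { }.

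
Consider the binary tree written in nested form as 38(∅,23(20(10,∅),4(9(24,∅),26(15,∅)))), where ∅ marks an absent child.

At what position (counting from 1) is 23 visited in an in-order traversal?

In-order visits the left subtree, then the node, then the right subtree.
At 38: no left child.
Visit 38.
At 38: go right to 23.
  At 23: go left to 20.
    At 20: go left to 10.
      10 is a leaf — visit 10.
    Visit 20.
    At 20: no right child.
  Visit 23.
  At 23: go right to 4.
    At 4: go left to 9.
      At 9: go left to 24.
        24 is a leaf — visit 24.
      Visit 9.
      At 9: no right child.
    Visit 4.
    At 4: go right to 26.
      At 26: go left to 15.
        15 is a leaf — visit 15.
      Visit 26.
      At 26: no right child.
Full in-order sequence: 38, 10, 20, 23, 24, 9, 4, 15, 26.

4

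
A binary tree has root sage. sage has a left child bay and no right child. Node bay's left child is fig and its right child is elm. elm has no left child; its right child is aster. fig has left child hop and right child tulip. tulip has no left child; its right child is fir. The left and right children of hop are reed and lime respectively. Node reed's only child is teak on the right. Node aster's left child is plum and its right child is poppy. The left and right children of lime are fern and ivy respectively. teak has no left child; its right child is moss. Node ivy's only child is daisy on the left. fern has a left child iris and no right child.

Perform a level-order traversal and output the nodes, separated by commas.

Level-order visits nodes level by level from the root, left to right within each level.
Level 0: sage
Level 1: bay
Level 2: fig, elm
Level 3: hop, tulip, aster
Level 4: reed, lime, fir, plum, poppy
Level 5: teak, fern, ivy
Level 6: moss, iris, daisy

sage, bay, fig, elm, hop, tulip, aster, reed, lime, fir, plum, poppy, teak, fern, ivy, moss, iris, daisy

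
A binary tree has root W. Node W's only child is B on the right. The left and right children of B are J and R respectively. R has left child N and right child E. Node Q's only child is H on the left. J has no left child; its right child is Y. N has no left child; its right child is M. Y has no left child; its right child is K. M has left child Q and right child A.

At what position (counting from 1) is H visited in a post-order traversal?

Post-order visits the left subtree, then the right subtree, then the node.
At W: no left child.
At W: go right to B.
  At B: go left to J.
    At J: no left child.
    At J: go right to Y.
      At Y: no left child.
      At Y: go right to K.
        K is a leaf — visit K.
      Visit Y.
    Visit J.
  At B: go right to R.
    At R: go left to N.
      At N: no left child.
      At N: go right to M.
        At M: go left to Q.
          At Q: go left to H.
            H is a leaf — visit H.
          At Q: no right child.
          Visit Q.
        At M: go right to A.
          A is a leaf — visit A.
        Visit M.
      Visit N.
    At R: go right to E.
      E is a leaf — visit E.
    Visit R.
  Visit B.
Visit W.
Full post-order sequence: K, Y, J, H, Q, A, M, N, E, R, B, W.

4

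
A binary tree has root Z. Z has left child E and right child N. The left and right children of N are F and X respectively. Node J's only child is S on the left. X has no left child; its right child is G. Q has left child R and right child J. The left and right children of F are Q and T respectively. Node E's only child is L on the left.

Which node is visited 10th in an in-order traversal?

In-order visits the left subtree, then the node, then the right subtree.
At Z: go left to E.
  At E: go left to L.
    L is a leaf — visit L.
  Visit E.
  At E: no right child.
Visit Z.
At Z: go right to N.
  At N: go left to F.
    At F: go left to Q.
      At Q: go left to R.
        R is a leaf — visit R.
      Visit Q.
      At Q: go right to J.
        At J: go left to S.
          S is a leaf — visit S.
        Visit J.
        At J: no right child.
    Visit F.
    At F: go right to T.
      T is a leaf — visit T.
  Visit N.
  At N: go right to X.
    At X: no left child.
    Visit X.
    At X: go right to G.
      G is a leaf — visit G.
Full in-order sequence: L, E, Z, R, Q, S, J, F, T, N, X, G.

N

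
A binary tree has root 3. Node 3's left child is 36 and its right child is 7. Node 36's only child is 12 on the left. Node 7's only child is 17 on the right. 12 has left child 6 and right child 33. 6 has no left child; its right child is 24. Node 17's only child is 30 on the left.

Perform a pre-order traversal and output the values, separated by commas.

Pre-order visits the node, then its left subtree, then its right subtree.
Visit 3.
At 3: go left to 36.
  Visit 36.
  At 36: go left to 12.
    Visit 12.
    At 12: go left to 6.
      Visit 6.
      At 6: no left child.
      At 6: go right to 24.
        24 is a leaf — visit 24.
    At 12: go right to 33.
      33 is a leaf — visit 33.
  At 36: no right child.
At 3: go right to 7.
  Visit 7.
  At 7: no left child.
  At 7: go right to 17.
    Visit 17.
    At 17: go left to 30.
      30 is a leaf — visit 30.
    At 17: no right child.

3, 36, 12, 6, 24, 33, 7, 17, 30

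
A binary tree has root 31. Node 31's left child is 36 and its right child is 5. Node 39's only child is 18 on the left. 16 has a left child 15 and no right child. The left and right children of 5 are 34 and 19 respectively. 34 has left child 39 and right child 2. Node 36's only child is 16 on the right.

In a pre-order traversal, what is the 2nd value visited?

36

Pre-order visits the node, then its left subtree, then its right subtree.
Visit 31.
At 31: go left to 36.
  Visit 36.
  At 36: no left child.
  At 36: go right to 16.
    Visit 16.
    At 16: go left to 15.
      15 is a leaf — visit 15.
    At 16: no right child.
At 31: go right to 5.
  Visit 5.
  At 5: go left to 34.
    Visit 34.
    At 34: go left to 39.
      Visit 39.
      At 39: go left to 18.
        18 is a leaf — visit 18.
      At 39: no right child.
    At 34: go right to 2.
      2 is a leaf — visit 2.
  At 5: go right to 19.
    19 is a leaf — visit 19.
Full pre-order sequence: 31, 36, 16, 15, 5, 34, 39, 18, 2, 19.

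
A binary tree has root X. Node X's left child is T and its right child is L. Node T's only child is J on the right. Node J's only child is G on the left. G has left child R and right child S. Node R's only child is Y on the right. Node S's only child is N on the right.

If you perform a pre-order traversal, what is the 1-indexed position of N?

8

Pre-order visits the node, then its left subtree, then its right subtree.
Visit X.
At X: go left to T.
  Visit T.
  At T: no left child.
  At T: go right to J.
    Visit J.
    At J: go left to G.
      Visit G.
      At G: go left to R.
        Visit R.
        At R: no left child.
        At R: go right to Y.
          Y is a leaf — visit Y.
      At G: go right to S.
        Visit S.
        At S: no left child.
        At S: go right to N.
          N is a leaf — visit N.
    At J: no right child.
At X: go right to L.
  L is a leaf — visit L.
Full pre-order sequence: X, T, J, G, R, Y, S, N, L.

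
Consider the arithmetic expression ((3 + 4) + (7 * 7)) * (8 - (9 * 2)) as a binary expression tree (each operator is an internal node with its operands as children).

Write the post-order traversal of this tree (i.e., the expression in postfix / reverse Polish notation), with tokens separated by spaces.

Post-order on an expression tree gives postfix notation: for each operator, emit left operand, right operand, then the operator.

3 4 + 7 7 * + 8 9 2 * - *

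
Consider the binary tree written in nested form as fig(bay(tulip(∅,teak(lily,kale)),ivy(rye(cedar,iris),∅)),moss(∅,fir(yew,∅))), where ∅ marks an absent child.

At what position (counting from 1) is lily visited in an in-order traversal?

In-order visits the left subtree, then the node, then the right subtree.
At fig: go left to bay.
  At bay: go left to tulip.
    At tulip: no left child.
    Visit tulip.
    At tulip: go right to teak.
      At teak: go left to lily.
        lily is a leaf — visit lily.
      Visit teak.
      At teak: go right to kale.
        kale is a leaf — visit kale.
  Visit bay.
  At bay: go right to ivy.
    At ivy: go left to rye.
      At rye: go left to cedar.
        cedar is a leaf — visit cedar.
      Visit rye.
      At rye: go right to iris.
        iris is a leaf — visit iris.
    Visit ivy.
    At ivy: no right child.
Visit fig.
At fig: go right to moss.
  At moss: no left child.
  Visit moss.
  At moss: go right to fir.
    At fir: go left to yew.
      yew is a leaf — visit yew.
    Visit fir.
    At fir: no right child.
Full in-order sequence: tulip, lily, teak, kale, bay, cedar, rye, iris, ivy, fig, moss, yew, fir.

2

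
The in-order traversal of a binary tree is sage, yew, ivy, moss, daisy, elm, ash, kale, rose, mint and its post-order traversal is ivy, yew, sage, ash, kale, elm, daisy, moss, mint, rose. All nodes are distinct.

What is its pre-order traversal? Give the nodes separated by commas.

The last element of post-order is the root; it splits in-order into left and right subtrees.
Root rose: left subtree has 8 nodes {sage, yew, ivy, moss, daisy, elm, ash, kale}, right has 1 {mint}.
  Root moss: left subtree has 3 nodes {sage, yew, ivy}, right has 4 {daisy, elm, ash, kale}.
    Root sage: left subtree has 0 nodes { }, right has 2 {yew, ivy}.
      Root yew: left subtree has 0 nodes { }, right has 1 {ivy}.
    Root daisy: left subtree has 0 nodes { }, right has 3 {elm, ash, kale}.
      Root elm: left subtree has 0 nodes { }, right has 2 {ash, kale}.
        Root kale: left subtree has 1 node {ash}, right has 0 { }.

rose, moss, sage, yew, ivy, daisy, elm, kale, ash, mint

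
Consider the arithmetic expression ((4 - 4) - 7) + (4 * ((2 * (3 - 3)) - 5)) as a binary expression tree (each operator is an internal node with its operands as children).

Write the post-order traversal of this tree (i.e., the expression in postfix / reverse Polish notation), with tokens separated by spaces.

Post-order on an expression tree gives postfix notation: for each operator, emit left operand, right operand, then the operator.

4 4 - 7 - 4 2 3 3 - * 5 - * +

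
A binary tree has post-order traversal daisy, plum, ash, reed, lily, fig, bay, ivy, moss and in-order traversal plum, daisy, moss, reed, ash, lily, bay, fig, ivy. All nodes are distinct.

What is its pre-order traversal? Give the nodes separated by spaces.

moss plum daisy ivy bay lily reed ash fig

The last element of post-order is the root; it splits in-order into left and right subtrees.
Root moss: left subtree has 2 nodes {plum, daisy}, right has 6 {reed, ash, lily, bay, fig, ivy}.
  Root plum: left subtree has 0 nodes { }, right has 1 {daisy}.
  Root ivy: left subtree has 5 nodes {reed, ash, lily, bay, fig}, right has 0 { }.
    Root bay: left subtree has 3 nodes {reed, ash, lily}, right has 1 {fig}.
      Root lily: left subtree has 2 nodes {reed, ash}, right has 0 { }.
        Root reed: left subtree has 0 nodes { }, right has 1 {ash}.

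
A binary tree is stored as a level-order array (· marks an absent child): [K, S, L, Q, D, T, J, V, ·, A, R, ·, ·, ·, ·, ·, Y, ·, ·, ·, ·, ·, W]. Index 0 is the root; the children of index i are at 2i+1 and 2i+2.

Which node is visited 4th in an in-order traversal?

In-order visits the left subtree, then the node, then the right subtree.
At K: go left to S.
  At S: go left to Q.
    At Q: go left to V.
      At V: no left child.
      Visit V.
      At V: go right to Y.
        Y is a leaf — visit Y.
    Visit Q.
    At Q: no right child.
  Visit S.
  At S: go right to D.
    At D: go left to A.
      A is a leaf — visit A.
    Visit D.
    At D: go right to R.
      At R: no left child.
      Visit R.
      At R: go right to W.
        W is a leaf — visit W.
Visit K.
At K: go right to L.
  At L: go left to T.
    T is a leaf — visit T.
  Visit L.
  At L: go right to J.
    J is a leaf — visit J.
Full in-order sequence: V, Y, Q, S, A, D, R, W, K, T, L, J.

S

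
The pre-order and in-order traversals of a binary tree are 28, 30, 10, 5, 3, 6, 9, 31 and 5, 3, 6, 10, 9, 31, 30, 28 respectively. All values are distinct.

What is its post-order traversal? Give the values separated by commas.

6, 3, 5, 31, 9, 10, 30, 28

The first element of pre-order is the root; it splits in-order into left and right subtrees.
Root 28: left subtree has 7 nodes {5, 3, 6, 10, 9, 31, 30}, right has 0 { }.
  Root 30: left subtree has 6 nodes {5, 3, 6, 10, 9, 31}, right has 0 { }.
    Root 10: left subtree has 3 nodes {5, 3, 6}, right has 2 {9, 31}.
      Root 5: left subtree has 0 nodes { }, right has 2 {3, 6}.
        Root 3: left subtree has 0 nodes { }, right has 1 {6}.
      Root 9: left subtree has 0 nodes { }, right has 1 {31}.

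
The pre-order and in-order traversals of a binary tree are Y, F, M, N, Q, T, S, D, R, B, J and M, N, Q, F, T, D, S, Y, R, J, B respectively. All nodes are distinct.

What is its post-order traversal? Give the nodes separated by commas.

The first element of pre-order is the root; it splits in-order into left and right subtrees.
Root Y: left subtree has 7 nodes {M, N, Q, F, T, D, S}, right has 3 {R, J, B}.
  Root F: left subtree has 3 nodes {M, N, Q}, right has 3 {T, D, S}.
    Root M: left subtree has 0 nodes { }, right has 2 {N, Q}.
      Root N: left subtree has 0 nodes { }, right has 1 {Q}.
    Root T: left subtree has 0 nodes { }, right has 2 {D, S}.
      Root S: left subtree has 1 node {D}, right has 0 { }.
  Root R: left subtree has 0 nodes { }, right has 2 {J, B}.
    Root B: left subtree has 1 node {J}, right has 0 { }.

Q, N, M, D, S, T, F, J, B, R, Y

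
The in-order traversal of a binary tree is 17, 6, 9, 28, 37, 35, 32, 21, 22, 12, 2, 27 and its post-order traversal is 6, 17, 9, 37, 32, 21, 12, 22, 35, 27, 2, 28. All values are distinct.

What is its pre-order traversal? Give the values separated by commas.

28, 9, 17, 6, 2, 35, 37, 22, 21, 32, 12, 27

The last element of post-order is the root; it splits in-order into left and right subtrees.
Root 28: left subtree has 3 nodes {17, 6, 9}, right has 8 {37, 35, 32, 21, 22, 12, 2, 27}.
  Root 9: left subtree has 2 nodes {17, 6}, right has 0 { }.
    Root 17: left subtree has 0 nodes { }, right has 1 {6}.
  Root 2: left subtree has 6 nodes {37, 35, 32, 21, 22, 12}, right has 1 {27}.
    Root 35: left subtree has 1 node {37}, right has 4 {32, 21, 22, 12}.
      Root 22: left subtree has 2 nodes {32, 21}, right has 1 {12}.
        Root 21: left subtree has 1 node {32}, right has 0 { }.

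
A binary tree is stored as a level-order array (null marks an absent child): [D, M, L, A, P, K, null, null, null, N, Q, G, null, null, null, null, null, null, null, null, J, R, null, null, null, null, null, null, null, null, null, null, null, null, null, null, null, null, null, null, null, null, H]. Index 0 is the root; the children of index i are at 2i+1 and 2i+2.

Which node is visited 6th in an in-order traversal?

In-order visits the left subtree, then the node, then the right subtree.
At D: go left to M.
  At M: go left to A.
    A is a leaf — visit A.
  Visit M.
  At M: go right to P.
    At P: go left to N.
      At N: no left child.
      Visit N.
      At N: go right to J.
        At J: no left child.
        Visit J.
        At J: go right to H.
          H is a leaf — visit H.
    Visit P.
    At P: go right to Q.
      At Q: go left to R.
        R is a leaf — visit R.
      Visit Q.
      At Q: no right child.
Visit D.
At D: go right to L.
  At L: go left to K.
    At K: go left to G.
      G is a leaf — visit G.
    Visit K.
    At K: no right child.
  Visit L.
  At L: no right child.
Full in-order sequence: A, M, N, J, H, P, R, Q, D, G, K, L.

P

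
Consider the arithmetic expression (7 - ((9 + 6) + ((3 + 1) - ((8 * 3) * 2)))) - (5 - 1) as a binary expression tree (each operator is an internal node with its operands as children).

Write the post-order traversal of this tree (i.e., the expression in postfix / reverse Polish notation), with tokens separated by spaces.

Post-order on an expression tree gives postfix notation: for each operator, emit left operand, right operand, then the operator.

7 9 6 + 3 1 + 8 3 * 2 * - + - 5 1 - -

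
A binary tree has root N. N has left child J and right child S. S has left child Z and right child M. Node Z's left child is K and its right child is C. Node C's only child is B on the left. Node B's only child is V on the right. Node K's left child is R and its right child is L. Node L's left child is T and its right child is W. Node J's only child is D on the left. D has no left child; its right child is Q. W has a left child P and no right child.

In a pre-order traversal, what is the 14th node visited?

Pre-order visits the node, then its left subtree, then its right subtree.
Visit N.
At N: go left to J.
  Visit J.
  At J: go left to D.
    Visit D.
    At D: no left child.
    At D: go right to Q.
      Q is a leaf — visit Q.
  At J: no right child.
At N: go right to S.
  Visit S.
  At S: go left to Z.
    Visit Z.
    At Z: go left to K.
      Visit K.
      At K: go left to R.
        R is a leaf — visit R.
      At K: go right to L.
        Visit L.
        At L: go left to T.
          T is a leaf — visit T.
        At L: go right to W.
          Visit W.
          At W: go left to P.
            P is a leaf — visit P.
          At W: no right child.
    At Z: go right to C.
      Visit C.
      At C: go left to B.
        Visit B.
        At B: no left child.
        At B: go right to V.
          V is a leaf — visit V.
      At C: no right child.
  At S: go right to M.
    M is a leaf — visit M.
Full pre-order sequence: N, J, D, Q, S, Z, K, R, L, T, W, P, C, B, V, M.

B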